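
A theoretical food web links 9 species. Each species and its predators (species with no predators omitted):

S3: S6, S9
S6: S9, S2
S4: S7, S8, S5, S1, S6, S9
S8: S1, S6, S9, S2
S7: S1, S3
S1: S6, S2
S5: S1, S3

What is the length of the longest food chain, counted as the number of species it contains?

One longest chain: S4 → S7 → S1 → S6 → S9.
It has 5 species and 4 links.

5 species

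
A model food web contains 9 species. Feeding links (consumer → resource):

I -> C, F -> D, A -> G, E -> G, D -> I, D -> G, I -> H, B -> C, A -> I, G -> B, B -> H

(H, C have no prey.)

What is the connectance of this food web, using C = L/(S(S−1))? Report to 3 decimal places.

The web has S = 9 species and L = 11 feeding links.
C = L / (S(S−1)) = 11 / 72 = 0.1528 ≈ 0.153.

C = 0.153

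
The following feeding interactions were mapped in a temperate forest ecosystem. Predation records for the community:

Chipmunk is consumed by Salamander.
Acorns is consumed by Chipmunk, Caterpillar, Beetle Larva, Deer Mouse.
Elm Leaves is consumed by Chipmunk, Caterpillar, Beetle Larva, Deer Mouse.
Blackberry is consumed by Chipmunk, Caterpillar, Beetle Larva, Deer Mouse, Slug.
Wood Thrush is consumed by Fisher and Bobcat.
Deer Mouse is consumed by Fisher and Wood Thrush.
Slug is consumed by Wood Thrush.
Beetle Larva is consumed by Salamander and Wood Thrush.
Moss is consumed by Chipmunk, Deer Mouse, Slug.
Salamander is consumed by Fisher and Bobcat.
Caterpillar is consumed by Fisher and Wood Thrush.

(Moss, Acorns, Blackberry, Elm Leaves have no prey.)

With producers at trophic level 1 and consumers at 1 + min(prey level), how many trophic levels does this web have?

4

Producers (level 1): Moss, Acorns, Blackberry, Elm Leaves.
Following each consumer down to its lowest-level prey: Moss → Slug → Wood Thrush → Bobcat (levels 1 through 4).
All prey of Bobcat (Wood Thrush 3, Salamander 3) are at level 3 or above, so Bobcat is at level 1 + 3 = 4.
Every consumer has at least one prey at level 3 or below, so none exceeds level 4.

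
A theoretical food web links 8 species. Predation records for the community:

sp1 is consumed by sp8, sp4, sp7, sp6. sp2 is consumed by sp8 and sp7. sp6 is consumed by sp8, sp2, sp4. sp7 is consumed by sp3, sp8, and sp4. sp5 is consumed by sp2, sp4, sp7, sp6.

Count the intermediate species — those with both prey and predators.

3

Intermediate species (has both prey and predators): sp6, sp2, sp7.
Count: 3.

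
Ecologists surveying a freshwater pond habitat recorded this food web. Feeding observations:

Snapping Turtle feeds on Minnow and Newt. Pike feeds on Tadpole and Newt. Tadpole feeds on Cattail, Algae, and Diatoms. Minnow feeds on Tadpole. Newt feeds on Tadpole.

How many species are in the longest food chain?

One longest chain: Diatoms → Tadpole → Newt → Pike.
It has 4 species and 3 links.

4 species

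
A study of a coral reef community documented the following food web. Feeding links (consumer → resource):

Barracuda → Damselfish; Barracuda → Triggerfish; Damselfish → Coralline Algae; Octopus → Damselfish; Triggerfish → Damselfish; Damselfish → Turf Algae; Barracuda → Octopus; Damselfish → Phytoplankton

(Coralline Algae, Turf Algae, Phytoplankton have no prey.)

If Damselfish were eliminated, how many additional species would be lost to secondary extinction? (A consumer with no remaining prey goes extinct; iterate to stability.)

3

Remove Damselfish.
Round 1: Triggerfish (all prey gone), Octopus (all prey gone) → extinct.
Round 2: Barracuda (all prey gone) → extinct.
No further losses. Total secondary extinctions: 3.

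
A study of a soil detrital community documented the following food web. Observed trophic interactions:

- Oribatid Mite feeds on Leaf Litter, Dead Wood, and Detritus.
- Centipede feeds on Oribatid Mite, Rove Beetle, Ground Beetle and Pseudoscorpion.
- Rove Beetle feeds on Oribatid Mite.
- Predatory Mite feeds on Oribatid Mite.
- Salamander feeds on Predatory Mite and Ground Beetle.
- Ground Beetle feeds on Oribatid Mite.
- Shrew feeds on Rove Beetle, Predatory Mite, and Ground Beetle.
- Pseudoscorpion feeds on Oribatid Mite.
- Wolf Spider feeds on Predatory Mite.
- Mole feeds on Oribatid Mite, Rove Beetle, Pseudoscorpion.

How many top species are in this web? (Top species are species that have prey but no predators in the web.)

5

Top species (has prey, but nothing eats it): Salamander, Wolf Spider, Centipede, Shrew, Mole.
Count: 5.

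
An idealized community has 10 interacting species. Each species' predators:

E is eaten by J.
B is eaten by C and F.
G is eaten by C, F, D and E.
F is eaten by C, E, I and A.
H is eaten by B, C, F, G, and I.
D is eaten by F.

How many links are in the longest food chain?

One longest chain: H → G → D → F → E → J.
It has 6 species and 5 links.

5 links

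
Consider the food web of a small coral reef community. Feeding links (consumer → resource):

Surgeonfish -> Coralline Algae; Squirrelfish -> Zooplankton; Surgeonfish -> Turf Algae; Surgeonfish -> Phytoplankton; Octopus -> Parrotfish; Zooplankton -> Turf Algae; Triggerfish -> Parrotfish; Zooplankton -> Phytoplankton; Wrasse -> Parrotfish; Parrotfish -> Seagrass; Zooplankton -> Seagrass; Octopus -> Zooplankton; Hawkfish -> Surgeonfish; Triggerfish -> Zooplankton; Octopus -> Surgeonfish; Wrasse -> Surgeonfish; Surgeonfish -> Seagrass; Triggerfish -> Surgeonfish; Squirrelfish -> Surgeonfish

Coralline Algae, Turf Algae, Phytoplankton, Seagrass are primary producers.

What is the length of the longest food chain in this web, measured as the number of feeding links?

One longest chain: Seagrass → Parrotfish → Octopus.
It has 3 species and 2 links.

2 links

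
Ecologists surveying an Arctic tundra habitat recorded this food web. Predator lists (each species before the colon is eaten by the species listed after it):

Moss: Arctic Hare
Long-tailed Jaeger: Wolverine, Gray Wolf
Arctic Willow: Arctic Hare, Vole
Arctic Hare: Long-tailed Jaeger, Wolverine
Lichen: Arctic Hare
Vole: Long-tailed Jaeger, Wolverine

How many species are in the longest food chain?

One longest chain: Lichen → Arctic Hare → Long-tailed Jaeger → Wolverine.
It has 4 species and 3 links.

4 species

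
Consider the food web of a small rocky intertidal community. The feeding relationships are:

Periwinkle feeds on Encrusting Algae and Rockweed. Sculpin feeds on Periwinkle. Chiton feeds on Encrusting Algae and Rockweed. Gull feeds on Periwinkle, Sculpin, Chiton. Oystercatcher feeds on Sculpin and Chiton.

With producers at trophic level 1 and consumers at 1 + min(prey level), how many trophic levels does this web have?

Producers (level 1): Encrusting Algae, Rockweed.
Following each consumer down to its lowest-level prey: Encrusting Algae → Chiton → Oystercatcher (levels 1 through 3).
All prey of Oystercatcher (Chiton 2, Sculpin 3) are at level 2 or above, so Oystercatcher is at level 1 + 2 = 3.
Every consumer has at least one prey at level 2 or below, so none exceeds level 3.

3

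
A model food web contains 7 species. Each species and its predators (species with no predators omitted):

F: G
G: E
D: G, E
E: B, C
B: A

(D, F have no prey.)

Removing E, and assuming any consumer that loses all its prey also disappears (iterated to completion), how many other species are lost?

3

Remove E.
Round 1: B (all prey gone), C (all prey gone) → extinct.
Round 2: A (all prey gone) → extinct.
No further losses. Total secondary extinctions: 3.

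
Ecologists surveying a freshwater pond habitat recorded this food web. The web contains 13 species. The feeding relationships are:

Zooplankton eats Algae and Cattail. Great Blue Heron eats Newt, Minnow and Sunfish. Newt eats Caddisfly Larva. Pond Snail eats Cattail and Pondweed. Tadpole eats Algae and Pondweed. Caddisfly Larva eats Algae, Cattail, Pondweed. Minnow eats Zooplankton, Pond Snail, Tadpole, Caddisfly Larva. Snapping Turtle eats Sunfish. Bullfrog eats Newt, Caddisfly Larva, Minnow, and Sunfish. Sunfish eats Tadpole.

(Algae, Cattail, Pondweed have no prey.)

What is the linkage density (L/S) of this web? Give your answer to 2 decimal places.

There are L = 23 links among S = 13 species.
L/S = 23/13 = 1.7692 ≈ 1.77.

L/S = 1.77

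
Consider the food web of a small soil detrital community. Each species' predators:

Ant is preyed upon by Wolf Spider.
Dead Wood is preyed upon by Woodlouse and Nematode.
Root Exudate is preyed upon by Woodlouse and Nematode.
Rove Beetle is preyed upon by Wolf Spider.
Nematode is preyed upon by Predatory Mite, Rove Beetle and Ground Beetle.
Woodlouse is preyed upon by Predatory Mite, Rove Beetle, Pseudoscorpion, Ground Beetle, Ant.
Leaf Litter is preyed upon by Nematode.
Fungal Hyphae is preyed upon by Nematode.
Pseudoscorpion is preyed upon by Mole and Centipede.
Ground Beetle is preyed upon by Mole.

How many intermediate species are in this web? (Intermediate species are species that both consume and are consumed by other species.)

Intermediate species (has both prey and predators): Nematode, Woodlouse, Rove Beetle, Ant, Pseudoscorpion, Ground Beetle.
Count: 6.

6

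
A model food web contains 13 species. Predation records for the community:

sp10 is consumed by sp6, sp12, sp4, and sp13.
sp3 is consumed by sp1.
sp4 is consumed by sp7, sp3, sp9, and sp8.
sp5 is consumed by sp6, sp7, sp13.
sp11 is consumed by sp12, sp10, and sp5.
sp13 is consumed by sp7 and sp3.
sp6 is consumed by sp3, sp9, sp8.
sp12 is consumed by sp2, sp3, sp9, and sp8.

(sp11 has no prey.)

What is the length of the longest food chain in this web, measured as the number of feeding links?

One longest chain: sp11 → sp10 → sp4 → sp3 → sp1.
It has 5 species and 4 links.

4 links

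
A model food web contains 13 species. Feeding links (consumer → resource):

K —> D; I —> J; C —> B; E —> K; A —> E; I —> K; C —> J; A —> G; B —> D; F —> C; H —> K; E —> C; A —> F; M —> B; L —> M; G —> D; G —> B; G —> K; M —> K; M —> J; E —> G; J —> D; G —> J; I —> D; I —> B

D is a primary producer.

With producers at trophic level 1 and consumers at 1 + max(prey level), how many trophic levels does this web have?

5

Producers (level 1): D.
D → J → C → F → A gives A level 5.
No species has a prey at level 5, so no species reaches level 6.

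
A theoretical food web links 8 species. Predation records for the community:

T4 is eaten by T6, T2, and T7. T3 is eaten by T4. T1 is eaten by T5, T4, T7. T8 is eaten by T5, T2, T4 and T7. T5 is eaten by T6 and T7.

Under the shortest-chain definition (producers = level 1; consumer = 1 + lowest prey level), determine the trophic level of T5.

Trophic level 2

T1 is a producer → level 1.
T5 eats T1 → level 2.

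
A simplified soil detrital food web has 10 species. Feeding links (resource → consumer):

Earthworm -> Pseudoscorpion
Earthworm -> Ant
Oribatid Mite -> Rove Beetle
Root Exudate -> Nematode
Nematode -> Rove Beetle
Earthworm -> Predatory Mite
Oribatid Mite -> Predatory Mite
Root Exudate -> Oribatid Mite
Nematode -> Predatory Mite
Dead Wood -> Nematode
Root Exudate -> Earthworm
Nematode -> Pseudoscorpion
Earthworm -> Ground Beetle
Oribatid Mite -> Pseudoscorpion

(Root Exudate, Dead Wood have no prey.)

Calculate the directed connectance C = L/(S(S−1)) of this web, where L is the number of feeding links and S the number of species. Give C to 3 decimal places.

C = 0.156

The web has S = 10 species and L = 14 feeding links.
C = L / (S(S−1)) = 14 / 90 = 0.1556 ≈ 0.156.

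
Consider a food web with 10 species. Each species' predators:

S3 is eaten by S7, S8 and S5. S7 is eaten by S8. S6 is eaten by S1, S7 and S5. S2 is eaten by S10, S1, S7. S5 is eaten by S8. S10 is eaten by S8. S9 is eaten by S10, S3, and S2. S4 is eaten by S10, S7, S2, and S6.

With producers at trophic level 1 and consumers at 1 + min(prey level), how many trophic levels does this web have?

Producers (level 1): S9, S4.
Following each consumer down to its lowest-level prey: S9 → S3 → S8 (levels 1 through 3).
All prey of S8 (S3 2, S7 2, S10 2, S5 3) are at level 2 or above, so S8 is at level 1 + 2 = 3.
Every consumer has at least one prey at level 2 or below, so none exceeds level 3.

3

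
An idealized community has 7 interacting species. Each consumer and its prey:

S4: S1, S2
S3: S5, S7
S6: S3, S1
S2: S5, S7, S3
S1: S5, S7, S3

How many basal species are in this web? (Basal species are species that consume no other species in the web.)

2

Basal species (no prey listed): S5, S7.
Count: 2.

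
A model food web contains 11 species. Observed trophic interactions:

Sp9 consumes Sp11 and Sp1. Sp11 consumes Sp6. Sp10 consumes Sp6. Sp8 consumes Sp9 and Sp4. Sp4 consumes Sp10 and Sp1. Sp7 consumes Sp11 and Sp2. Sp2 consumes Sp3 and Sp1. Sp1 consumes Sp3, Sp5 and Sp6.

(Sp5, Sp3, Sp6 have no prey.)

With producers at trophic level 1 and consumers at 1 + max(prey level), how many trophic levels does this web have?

4

Producers (level 1): Sp5, Sp3, Sp6.
Sp6 → Sp10 → Sp4 → Sp8 gives Sp8 level 4.
No species has a prey at level 4, so no species reaches level 5.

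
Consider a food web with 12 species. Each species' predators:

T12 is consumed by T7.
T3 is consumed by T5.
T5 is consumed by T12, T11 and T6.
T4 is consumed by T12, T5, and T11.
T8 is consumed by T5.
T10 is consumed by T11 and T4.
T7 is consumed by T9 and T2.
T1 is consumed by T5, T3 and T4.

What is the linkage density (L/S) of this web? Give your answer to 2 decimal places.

There are L = 16 links among S = 12 species.
L/S = 16/12 = 1.3333 ≈ 1.33.

L/S = 1.33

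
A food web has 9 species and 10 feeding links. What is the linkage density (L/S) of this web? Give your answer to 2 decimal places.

L/S = 1.11

There are L = 10 links among S = 9 species.
L/S = 10/9 = 1.1111 ≈ 1.11.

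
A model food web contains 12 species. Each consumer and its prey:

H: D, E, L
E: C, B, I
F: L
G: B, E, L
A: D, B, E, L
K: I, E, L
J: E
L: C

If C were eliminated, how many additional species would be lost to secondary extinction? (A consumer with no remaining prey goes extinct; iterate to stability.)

Remove C.
Round 1: L (all prey gone) → extinct.
Round 2: F (all prey gone) → extinct.
No further losses. Total secondary extinctions: 2.

2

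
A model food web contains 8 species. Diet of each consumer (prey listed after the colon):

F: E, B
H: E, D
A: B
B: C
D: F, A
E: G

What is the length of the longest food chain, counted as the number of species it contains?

One longest chain: G → E → F → D → H.
It has 5 species and 4 links.

5 species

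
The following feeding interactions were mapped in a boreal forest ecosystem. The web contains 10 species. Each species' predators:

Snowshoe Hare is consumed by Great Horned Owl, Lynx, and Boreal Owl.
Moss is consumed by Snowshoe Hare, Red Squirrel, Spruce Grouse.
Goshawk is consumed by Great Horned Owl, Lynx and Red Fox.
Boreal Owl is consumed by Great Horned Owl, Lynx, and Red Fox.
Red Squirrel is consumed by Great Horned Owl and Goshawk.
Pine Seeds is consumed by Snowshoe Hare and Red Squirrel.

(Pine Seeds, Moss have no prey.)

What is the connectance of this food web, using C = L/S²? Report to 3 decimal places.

The web has S = 10 species and L = 16 feeding links.
C = L / S² = 16 / 100 = 0.1600 ≈ 0.160.

C = 0.160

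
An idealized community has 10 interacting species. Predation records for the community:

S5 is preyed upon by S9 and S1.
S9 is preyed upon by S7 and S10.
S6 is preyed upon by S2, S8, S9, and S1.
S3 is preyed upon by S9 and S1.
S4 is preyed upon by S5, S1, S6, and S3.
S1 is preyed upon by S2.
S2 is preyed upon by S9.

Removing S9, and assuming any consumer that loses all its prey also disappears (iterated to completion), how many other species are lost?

Remove S9.
Round 1: S7 (all prey gone), S10 (all prey gone) → extinct.
No further losses. Total secondary extinctions: 2.

2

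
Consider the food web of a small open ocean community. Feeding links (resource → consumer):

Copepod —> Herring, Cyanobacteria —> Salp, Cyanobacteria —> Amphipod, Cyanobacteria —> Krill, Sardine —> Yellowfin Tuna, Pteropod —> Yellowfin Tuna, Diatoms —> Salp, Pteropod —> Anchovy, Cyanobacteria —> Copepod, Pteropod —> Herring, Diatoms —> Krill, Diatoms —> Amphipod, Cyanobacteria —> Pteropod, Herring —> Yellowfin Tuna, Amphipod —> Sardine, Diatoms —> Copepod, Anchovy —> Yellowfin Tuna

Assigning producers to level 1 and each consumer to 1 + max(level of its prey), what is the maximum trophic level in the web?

Producers (level 1): Cyanobacteria, Diatoms.
Cyanobacteria → Amphipod → Sardine → Yellowfin Tuna gives Yellowfin Tuna level 4.
No species has a prey at level 4, so no species reaches level 5.

4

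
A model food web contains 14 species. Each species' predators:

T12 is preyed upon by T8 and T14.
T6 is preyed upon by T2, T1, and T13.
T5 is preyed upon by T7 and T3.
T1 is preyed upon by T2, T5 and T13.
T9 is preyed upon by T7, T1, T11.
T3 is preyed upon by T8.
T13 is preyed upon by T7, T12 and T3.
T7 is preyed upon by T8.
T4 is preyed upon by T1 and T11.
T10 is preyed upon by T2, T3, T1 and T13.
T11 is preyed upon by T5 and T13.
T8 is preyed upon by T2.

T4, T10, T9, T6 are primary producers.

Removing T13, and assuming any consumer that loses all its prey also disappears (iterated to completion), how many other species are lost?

Remove T13.
Round 1: T12 (all prey gone) → extinct.
Round 2: T14 (all prey gone) → extinct.
No further losses. Total secondary extinctions: 2.

2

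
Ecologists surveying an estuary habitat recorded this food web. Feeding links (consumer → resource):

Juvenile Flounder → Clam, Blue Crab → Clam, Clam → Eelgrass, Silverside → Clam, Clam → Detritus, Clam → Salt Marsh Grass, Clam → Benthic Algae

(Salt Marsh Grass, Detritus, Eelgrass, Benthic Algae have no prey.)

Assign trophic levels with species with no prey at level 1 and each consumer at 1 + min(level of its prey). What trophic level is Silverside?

Salt Marsh Grass has no prey (basal) → level 1.
Clam eats Salt Marsh Grass → level 2.
Silverside eats Clam → level 3.
No prey of Silverside is below level 2, so 3 is the minimum.

Trophic level 3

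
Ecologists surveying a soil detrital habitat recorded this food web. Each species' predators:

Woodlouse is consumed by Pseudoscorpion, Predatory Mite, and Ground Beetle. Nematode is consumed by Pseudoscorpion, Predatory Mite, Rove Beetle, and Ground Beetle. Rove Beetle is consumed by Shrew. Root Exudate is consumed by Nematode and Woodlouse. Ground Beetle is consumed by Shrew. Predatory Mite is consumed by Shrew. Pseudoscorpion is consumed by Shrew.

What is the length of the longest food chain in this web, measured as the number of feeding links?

3 links

One longest chain: Root Exudate → Woodlouse → Ground Beetle → Shrew.
It has 4 species and 3 links.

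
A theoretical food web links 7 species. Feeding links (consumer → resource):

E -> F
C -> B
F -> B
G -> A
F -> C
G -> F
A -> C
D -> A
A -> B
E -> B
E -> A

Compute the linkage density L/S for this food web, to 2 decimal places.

L/S = 1.57

There are L = 11 links among S = 7 species.
L/S = 11/7 = 1.5714 ≈ 1.57.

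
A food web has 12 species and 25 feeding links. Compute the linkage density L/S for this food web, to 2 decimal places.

L/S = 2.08

There are L = 25 links among S = 12 species.
L/S = 25/12 = 2.0833 ≈ 2.08.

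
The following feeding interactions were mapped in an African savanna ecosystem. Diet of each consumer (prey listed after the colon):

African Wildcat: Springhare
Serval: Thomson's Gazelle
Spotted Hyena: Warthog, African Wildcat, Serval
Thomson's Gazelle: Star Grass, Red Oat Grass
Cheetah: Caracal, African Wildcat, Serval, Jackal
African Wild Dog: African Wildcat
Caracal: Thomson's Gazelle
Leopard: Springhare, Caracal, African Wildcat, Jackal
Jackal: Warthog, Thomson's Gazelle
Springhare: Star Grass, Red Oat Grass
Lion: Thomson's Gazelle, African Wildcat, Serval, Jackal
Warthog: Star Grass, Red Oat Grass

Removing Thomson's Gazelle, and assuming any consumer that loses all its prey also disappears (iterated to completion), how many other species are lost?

2

Remove Thomson's Gazelle.
Round 1: Caracal (all prey gone), Serval (all prey gone) → extinct.
No further losses. Total secondary extinctions: 2.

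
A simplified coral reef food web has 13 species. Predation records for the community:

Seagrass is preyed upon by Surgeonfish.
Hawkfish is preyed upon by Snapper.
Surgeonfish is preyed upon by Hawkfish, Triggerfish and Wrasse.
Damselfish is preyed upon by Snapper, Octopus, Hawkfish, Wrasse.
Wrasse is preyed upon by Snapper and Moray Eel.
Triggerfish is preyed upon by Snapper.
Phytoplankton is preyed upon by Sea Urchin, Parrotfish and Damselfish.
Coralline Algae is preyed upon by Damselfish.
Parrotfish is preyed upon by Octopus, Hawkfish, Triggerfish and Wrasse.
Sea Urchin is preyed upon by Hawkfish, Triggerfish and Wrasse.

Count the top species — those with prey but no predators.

3

Top species (has prey, but nothing eats it): Octopus, Moray Eel, Snapper.
Count: 3.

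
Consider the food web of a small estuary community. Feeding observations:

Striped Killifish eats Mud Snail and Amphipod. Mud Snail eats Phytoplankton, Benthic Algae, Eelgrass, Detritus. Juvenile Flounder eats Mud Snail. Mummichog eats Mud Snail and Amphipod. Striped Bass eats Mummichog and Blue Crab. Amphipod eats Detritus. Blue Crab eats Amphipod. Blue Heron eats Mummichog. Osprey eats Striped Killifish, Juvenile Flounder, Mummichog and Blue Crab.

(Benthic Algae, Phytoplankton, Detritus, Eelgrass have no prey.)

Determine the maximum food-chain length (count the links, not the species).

One longest chain: Detritus → Amphipod → Blue Crab → Striped Bass.
It has 4 species and 3 links.

3 links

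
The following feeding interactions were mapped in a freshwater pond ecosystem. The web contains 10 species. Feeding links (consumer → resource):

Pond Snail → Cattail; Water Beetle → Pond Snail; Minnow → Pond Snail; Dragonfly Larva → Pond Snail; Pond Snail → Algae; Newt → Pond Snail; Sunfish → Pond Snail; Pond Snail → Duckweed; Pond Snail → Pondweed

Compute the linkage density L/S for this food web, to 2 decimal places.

L/S = 0.90

There are L = 9 links among S = 10 species.
L/S = 9/10 = 0.9000 ≈ 0.90.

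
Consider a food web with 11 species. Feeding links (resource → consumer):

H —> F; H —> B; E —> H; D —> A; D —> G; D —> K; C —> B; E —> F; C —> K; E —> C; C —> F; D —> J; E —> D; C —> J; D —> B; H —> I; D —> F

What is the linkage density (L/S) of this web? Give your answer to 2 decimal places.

There are L = 17 links among S = 11 species.
L/S = 17/11 = 1.5455 ≈ 1.55.

L/S = 1.55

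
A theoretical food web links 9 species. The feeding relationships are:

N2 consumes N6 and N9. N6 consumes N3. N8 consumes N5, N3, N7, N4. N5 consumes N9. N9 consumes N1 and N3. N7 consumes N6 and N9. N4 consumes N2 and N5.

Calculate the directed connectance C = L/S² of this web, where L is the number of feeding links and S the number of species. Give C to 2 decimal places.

The web has S = 9 species and L = 14 feeding links.
C = L / S² = 14 / 81 = 0.1728 ≈ 0.17.

C = 0.17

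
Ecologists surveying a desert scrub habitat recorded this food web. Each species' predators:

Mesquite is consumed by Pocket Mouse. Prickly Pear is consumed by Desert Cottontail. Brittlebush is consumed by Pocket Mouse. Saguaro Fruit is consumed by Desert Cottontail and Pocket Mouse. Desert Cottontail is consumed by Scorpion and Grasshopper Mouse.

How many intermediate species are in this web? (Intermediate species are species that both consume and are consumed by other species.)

Intermediate species (has both prey and predators): Desert Cottontail.
Count: 1.

1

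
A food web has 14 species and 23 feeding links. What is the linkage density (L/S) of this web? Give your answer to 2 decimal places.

There are L = 23 links among S = 14 species.
L/S = 23/14 = 1.6429 ≈ 1.64.

L/S = 1.64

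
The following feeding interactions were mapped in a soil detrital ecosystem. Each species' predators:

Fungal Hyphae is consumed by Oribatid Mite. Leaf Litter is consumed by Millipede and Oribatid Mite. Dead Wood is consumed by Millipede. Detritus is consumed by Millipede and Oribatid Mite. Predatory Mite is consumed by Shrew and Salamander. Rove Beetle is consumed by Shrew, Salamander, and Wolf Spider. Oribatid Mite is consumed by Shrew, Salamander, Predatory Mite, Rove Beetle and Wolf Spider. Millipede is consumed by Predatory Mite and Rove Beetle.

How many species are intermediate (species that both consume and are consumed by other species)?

Intermediate species (has both prey and predators): Oribatid Mite, Millipede, Rove Beetle, Predatory Mite.
Count: 4.

4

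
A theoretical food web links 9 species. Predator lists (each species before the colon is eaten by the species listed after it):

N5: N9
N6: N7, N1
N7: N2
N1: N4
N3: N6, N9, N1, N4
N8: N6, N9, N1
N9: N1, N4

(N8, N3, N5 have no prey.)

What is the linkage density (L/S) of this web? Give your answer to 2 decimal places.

L/S = 1.56

There are L = 14 links among S = 9 species.
L/S = 14/9 = 1.5556 ≈ 1.56.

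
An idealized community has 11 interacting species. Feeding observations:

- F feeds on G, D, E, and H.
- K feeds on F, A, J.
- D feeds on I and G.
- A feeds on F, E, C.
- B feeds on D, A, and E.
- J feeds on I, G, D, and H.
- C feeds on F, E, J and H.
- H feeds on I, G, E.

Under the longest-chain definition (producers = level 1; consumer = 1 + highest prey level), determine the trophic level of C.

Trophic level 4

G is a producer → level 1.
D eats G (level 1); other prey at levels: I 1 → level 2.
J eats D (level 2); other prey at levels: G 1, I 1, H 2 → level 3.
C eats J (level 3); other prey at levels: E 1, H 2, F 3 → level 4.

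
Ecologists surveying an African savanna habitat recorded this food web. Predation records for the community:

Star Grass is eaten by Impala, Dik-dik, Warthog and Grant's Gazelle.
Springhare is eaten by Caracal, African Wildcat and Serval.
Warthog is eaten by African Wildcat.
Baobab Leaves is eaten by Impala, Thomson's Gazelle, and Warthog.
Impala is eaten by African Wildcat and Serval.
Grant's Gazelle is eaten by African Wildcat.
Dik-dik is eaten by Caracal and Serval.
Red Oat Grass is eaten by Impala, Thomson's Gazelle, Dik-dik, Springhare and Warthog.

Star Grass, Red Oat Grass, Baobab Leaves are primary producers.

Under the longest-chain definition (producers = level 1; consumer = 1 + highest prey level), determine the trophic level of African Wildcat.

Trophic level 3

Star Grass is a producer → level 1.
Warthog eats Star Grass (level 1); other prey at levels: Red Oat Grass 1, Baobab Leaves 1 → level 2.
African Wildcat eats Warthog (level 2); other prey at levels: Springhare 2, Grant's Gazelle 2, Impala 2 → level 3.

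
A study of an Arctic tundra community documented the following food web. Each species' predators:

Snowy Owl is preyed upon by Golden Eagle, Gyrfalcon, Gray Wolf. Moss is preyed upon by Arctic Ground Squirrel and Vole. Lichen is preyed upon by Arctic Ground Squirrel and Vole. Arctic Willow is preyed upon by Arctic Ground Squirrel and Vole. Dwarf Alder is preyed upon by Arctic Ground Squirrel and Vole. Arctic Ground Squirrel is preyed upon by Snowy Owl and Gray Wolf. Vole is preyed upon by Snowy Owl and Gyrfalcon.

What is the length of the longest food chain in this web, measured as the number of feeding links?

One longest chain: Moss → Vole → Snowy Owl → Golden Eagle.
It has 4 species and 3 links.

3 links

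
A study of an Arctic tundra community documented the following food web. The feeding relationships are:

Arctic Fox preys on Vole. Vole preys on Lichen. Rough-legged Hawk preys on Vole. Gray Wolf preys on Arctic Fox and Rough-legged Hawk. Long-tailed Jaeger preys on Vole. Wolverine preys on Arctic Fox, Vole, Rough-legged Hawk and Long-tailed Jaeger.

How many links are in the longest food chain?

3 links

One longest chain: Lichen → Vole → Rough-legged Hawk → Gray Wolf.
It has 4 species and 3 links.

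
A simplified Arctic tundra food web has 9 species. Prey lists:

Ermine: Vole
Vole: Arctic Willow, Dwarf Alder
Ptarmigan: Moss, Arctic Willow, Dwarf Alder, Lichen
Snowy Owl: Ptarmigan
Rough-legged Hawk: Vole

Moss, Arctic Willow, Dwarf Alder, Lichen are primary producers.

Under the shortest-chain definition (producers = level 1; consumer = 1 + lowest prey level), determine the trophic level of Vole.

Arctic Willow is a producer → level 1.
Vole eats Arctic Willow → level 2.

Trophic level 2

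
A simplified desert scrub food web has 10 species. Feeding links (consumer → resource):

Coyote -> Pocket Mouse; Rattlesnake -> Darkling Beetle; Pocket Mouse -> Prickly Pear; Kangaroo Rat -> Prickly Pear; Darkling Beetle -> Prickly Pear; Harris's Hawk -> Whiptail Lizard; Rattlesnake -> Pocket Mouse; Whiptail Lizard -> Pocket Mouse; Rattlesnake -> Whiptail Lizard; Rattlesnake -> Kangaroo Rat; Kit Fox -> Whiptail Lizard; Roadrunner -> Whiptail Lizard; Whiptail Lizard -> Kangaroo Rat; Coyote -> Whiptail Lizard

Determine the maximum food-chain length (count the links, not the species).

One longest chain: Prickly Pear → Pocket Mouse → Whiptail Lizard → Coyote.
It has 4 species and 3 links.

3 links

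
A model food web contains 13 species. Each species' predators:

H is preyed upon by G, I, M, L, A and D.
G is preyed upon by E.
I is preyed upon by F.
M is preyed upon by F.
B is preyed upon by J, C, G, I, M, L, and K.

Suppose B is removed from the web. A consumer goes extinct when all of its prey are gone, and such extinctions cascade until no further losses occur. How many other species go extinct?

Remove B.
Round 1: K (all prey gone), J (all prey gone), C (all prey gone) → extinct.
No further losses. Total secondary extinctions: 3.

3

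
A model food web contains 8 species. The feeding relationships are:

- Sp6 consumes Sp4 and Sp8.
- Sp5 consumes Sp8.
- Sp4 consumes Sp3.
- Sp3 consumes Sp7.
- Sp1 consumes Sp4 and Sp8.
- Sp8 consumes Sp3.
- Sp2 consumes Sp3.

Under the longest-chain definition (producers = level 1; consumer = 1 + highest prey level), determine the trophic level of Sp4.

Sp7 is a producer → level 1.
Sp3 eats Sp7 → level 2.
Sp4 eats Sp3 → level 3.

Trophic level 3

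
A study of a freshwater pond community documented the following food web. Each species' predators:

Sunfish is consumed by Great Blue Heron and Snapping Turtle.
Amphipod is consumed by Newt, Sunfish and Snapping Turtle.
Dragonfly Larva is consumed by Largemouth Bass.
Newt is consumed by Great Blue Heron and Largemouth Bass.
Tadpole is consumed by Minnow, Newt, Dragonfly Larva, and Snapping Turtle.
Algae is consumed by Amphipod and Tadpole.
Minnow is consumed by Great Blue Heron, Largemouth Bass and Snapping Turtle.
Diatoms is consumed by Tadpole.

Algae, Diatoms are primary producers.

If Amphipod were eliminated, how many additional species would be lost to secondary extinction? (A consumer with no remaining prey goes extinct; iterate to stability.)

1

Remove Amphipod.
Round 1: Sunfish (all prey gone) → extinct.
No further losses. Total secondary extinctions: 1.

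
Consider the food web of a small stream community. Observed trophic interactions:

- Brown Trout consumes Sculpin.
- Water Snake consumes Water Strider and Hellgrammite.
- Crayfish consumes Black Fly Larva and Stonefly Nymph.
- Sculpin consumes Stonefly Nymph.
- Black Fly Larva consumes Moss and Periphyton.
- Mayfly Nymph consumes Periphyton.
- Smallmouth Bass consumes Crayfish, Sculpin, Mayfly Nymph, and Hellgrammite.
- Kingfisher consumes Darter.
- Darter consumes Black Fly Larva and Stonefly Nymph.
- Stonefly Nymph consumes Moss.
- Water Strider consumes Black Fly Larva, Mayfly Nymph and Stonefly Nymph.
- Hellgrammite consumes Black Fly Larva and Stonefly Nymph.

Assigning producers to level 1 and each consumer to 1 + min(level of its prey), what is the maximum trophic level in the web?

Producers (level 1): Moss, Periphyton.
Following each consumer down to its lowest-level prey: Moss → Stonefly Nymph → Sculpin → Brown Trout (levels 1 through 4).
All prey of Brown Trout (Sculpin 3) are at level 3 or above, so Brown Trout is at level 1 + 3 = 4.
Every consumer has at least one prey at level 3 or below, so none exceeds level 4.

4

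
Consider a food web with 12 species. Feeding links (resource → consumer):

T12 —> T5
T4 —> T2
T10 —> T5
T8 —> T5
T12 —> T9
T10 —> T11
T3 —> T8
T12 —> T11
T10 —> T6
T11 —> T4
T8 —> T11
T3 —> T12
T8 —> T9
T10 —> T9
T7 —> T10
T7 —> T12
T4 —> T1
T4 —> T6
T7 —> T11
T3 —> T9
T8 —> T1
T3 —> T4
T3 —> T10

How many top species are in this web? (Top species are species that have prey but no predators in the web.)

Top species (has prey, but nothing eats it): T5, T9, T1, T6, T2.
Count: 5.

5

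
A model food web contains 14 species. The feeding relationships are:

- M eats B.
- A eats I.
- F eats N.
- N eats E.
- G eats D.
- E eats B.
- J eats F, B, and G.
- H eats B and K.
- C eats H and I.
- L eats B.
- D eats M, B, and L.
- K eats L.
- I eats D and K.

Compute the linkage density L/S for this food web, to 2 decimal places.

L/S = 1.43

There are L = 20 links among S = 14 species.
L/S = 20/14 = 1.4286 ≈ 1.43.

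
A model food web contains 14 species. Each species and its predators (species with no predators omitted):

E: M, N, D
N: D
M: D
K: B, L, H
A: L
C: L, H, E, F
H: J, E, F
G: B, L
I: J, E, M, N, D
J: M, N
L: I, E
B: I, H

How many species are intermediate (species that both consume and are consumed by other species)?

Intermediate species (has both prey and predators): B, L, I, H, J, E, M, N.
Count: 8.

8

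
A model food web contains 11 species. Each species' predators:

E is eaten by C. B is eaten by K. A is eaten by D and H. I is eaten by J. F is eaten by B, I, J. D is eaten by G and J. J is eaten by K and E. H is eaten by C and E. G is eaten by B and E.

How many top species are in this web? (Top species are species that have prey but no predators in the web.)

Top species (has prey, but nothing eats it): K, C.
Count: 2.

2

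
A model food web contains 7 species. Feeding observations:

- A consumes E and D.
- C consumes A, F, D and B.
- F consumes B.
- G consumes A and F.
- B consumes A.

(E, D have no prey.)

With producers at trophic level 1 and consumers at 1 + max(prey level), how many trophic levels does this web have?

Producers (level 1): E, D.
E → A → B → F → C gives C level 5.
No species has a prey at level 5, so no species reaches level 6.

5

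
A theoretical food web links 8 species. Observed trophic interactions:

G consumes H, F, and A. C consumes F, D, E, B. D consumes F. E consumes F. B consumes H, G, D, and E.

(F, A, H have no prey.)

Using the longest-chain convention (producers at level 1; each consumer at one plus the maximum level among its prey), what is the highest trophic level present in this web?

4

Producers (level 1): F, A, H.
F → E → B → C gives C level 4.
No species has a prey at level 4, so no species reaches level 5.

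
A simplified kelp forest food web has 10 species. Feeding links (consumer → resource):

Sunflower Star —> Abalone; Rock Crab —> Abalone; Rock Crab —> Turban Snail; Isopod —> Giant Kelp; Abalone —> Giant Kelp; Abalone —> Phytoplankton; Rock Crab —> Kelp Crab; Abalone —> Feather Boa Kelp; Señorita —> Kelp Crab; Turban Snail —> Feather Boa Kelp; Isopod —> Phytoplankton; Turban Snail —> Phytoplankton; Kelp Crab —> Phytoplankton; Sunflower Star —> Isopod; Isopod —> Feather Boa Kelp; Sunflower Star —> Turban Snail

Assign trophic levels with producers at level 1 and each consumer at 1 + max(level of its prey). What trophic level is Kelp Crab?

Phytoplankton is a producer → level 1.
Kelp Crab eats Phytoplankton → level 2.

Trophic level 2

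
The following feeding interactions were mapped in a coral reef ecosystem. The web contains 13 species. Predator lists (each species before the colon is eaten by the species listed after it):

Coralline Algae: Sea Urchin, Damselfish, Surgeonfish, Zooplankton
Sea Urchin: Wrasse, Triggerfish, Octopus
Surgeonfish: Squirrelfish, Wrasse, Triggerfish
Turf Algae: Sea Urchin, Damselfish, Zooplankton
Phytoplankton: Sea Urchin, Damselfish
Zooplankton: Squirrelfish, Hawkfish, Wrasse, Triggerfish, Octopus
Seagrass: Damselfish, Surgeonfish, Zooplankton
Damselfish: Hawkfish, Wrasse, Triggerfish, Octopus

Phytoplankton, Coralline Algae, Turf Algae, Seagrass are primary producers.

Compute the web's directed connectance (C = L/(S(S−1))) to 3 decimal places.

The web has S = 13 species and L = 27 feeding links.
C = L / (S(S−1)) = 27 / 156 = 0.1731 ≈ 0.173.

C = 0.173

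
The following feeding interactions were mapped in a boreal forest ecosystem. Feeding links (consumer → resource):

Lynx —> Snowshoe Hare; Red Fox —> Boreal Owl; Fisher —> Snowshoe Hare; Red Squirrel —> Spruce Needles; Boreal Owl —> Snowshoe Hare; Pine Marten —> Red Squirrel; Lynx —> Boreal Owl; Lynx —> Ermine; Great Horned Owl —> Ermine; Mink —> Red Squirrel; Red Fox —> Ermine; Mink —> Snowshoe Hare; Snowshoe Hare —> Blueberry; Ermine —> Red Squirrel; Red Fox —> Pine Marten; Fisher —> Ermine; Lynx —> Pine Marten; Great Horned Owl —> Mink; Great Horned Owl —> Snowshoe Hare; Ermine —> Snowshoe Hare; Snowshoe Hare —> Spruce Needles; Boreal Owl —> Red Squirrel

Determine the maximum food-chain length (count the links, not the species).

One longest chain: Spruce Needles → Red Squirrel → Ermine → Red Fox.
It has 4 species and 3 links.

3 links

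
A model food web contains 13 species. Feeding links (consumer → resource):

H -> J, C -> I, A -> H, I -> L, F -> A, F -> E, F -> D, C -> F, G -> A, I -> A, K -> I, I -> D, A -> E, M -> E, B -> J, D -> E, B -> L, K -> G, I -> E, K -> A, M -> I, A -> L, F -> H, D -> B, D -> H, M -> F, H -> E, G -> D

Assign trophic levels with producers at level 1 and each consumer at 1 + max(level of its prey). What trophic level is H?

J is a producer → level 1.
H eats J (level 1); other prey at levels: E 1 → level 2.

Trophic level 2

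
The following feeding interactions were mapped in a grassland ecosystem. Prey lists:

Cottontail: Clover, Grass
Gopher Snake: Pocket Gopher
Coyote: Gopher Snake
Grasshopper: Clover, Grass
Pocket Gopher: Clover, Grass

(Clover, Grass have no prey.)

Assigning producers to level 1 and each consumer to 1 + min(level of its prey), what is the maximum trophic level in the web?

Producers (level 1): Clover, Grass.
Following each consumer down to its lowest-level prey: Clover → Pocket Gopher → Gopher Snake → Coyote (levels 1 through 4).
All prey of Coyote (Gopher Snake 3) are at level 3 or above, so Coyote is at level 1 + 3 = 4.
Every consumer has at least one prey at level 3 or below, so none exceeds level 4.

4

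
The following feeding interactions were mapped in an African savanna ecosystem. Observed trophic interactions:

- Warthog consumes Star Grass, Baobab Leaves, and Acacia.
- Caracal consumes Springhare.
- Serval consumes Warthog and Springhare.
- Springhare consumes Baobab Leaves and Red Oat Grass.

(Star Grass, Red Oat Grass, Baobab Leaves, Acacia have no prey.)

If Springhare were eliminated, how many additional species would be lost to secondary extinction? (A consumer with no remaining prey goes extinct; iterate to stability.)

Remove Springhare.
Round 1: Caracal (all prey gone) → extinct.
No further losses. Total secondary extinctions: 1.

1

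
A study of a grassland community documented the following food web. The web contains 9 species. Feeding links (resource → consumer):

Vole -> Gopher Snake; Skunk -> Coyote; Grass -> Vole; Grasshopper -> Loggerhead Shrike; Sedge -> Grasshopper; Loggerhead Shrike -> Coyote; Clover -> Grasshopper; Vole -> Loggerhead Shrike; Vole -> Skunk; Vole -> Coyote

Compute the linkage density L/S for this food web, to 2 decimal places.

L/S = 1.11

There are L = 10 links among S = 9 species.
L/S = 10/9 = 1.1111 ≈ 1.11.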